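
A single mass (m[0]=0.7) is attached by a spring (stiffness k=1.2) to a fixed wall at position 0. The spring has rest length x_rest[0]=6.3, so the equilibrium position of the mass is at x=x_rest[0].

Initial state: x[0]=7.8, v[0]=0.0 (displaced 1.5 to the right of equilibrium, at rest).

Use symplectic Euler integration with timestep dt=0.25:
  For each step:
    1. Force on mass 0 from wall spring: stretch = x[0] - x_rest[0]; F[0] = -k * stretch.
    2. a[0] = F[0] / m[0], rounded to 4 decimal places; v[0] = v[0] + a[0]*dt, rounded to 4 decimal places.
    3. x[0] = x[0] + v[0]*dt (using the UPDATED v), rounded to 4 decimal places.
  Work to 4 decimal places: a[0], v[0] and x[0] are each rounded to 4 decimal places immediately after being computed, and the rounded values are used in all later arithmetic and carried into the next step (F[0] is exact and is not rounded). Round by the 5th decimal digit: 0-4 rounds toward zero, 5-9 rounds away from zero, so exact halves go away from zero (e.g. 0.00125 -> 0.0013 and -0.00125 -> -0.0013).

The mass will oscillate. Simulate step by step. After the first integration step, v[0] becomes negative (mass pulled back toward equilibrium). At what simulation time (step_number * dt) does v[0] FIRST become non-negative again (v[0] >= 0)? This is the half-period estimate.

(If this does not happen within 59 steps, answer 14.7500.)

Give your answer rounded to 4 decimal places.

Step 0: x=[7.8000] v=[0.0000]
Step 1: x=[7.6393] v=[-0.6429]
Step 2: x=[7.3351] v=[-1.2169]
Step 3: x=[6.9200] v=[-1.6605]
Step 4: x=[6.4385] v=[-1.9262]
Step 5: x=[5.9421] v=[-1.9856]
Step 6: x=[5.4841] v=[-1.8322]
Step 7: x=[5.1135] v=[-1.4825]
Step 8: x=[4.8700] v=[-0.9740]
Step 9: x=[4.7797] v=[-0.3612]
Step 10: x=[4.8523] v=[0.2904]
First v>=0 after going negative at step 10, time=2.5000

Answer: 2.5000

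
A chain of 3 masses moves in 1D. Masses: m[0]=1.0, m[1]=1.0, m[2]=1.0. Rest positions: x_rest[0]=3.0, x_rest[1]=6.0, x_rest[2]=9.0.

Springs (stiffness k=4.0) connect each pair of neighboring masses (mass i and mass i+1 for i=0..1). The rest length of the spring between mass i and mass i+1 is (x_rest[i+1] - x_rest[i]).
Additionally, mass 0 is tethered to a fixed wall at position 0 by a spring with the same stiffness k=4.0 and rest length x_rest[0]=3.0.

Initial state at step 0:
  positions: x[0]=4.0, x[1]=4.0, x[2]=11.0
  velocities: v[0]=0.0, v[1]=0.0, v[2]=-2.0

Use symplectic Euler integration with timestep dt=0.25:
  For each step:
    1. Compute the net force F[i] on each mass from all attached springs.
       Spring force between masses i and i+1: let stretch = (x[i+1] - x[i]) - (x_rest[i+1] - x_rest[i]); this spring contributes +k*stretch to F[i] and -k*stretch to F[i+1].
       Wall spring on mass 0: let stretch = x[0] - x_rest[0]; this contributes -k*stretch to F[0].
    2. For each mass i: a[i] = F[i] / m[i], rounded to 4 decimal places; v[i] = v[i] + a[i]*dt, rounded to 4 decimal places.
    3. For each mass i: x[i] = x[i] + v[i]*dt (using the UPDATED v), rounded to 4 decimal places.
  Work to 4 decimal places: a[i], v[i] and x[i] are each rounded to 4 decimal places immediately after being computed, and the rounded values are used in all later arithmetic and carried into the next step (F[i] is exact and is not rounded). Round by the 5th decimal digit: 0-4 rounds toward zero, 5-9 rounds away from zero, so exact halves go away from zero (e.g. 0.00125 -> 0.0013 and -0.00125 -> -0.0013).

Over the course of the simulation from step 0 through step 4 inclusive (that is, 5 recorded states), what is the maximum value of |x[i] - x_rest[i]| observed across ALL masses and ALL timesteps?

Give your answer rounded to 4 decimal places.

Step 0: x=[4.0000 4.0000 11.0000] v=[0.0000 0.0000 -2.0000]
Step 1: x=[3.0000 5.7500 9.5000] v=[-4.0000 7.0000 -6.0000]
Step 2: x=[1.9375 7.7500 7.8125] v=[-4.2500 8.0000 -6.7500]
Step 3: x=[1.8438 8.3125 6.8594] v=[-0.3750 2.2500 -3.8125]
Step 4: x=[2.9063 6.8946 7.0196] v=[4.2499 -5.6718 0.6406]
Max displacement = 2.3125

Answer: 2.3125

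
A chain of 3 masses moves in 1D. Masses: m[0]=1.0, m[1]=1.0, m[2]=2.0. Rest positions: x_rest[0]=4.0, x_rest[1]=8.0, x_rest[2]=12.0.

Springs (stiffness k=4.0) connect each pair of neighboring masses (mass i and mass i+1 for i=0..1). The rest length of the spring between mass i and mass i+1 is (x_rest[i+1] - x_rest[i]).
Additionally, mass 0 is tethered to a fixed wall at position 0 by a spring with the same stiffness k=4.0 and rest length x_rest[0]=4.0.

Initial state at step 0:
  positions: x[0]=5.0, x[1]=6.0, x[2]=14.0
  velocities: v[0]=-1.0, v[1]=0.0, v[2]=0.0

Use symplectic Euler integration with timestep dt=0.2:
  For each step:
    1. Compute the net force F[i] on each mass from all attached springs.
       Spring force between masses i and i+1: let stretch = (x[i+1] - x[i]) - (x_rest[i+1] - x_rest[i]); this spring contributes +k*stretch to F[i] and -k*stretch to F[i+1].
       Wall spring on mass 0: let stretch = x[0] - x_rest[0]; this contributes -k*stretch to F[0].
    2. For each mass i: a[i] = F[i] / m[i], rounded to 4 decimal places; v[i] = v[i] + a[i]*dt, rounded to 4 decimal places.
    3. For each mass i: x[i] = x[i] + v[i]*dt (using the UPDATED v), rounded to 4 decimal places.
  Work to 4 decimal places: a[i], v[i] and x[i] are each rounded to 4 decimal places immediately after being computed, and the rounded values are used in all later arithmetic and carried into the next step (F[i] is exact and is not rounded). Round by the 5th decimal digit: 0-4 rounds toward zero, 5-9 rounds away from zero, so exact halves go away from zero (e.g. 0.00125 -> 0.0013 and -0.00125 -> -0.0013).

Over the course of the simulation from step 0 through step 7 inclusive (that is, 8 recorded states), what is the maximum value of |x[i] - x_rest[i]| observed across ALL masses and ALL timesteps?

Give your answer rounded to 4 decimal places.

Step 0: x=[5.0000 6.0000 14.0000] v=[-1.0000 0.0000 0.0000]
Step 1: x=[4.1600 7.1200 13.6800] v=[-4.2000 5.6000 -1.6000]
Step 2: x=[3.1280 8.8160 13.1552] v=[-5.1600 8.4800 -2.6240]
Step 3: x=[2.5056 10.2962 12.6033] v=[-3.1120 7.4010 -2.7597]
Step 4: x=[2.7288 10.8990 12.1868] v=[1.1160 3.0142 -2.0825]
Step 5: x=[3.8226 10.4007 11.9873] v=[5.4691 -2.4917 -0.9976]
Step 6: x=[5.3573 9.1037 11.9809] v=[7.6735 -6.4849 -0.0322]
Step 7: x=[6.6343 7.6676 12.0643] v=[6.3848 -7.1803 0.4169]
Max displacement = 2.8990

Answer: 2.8990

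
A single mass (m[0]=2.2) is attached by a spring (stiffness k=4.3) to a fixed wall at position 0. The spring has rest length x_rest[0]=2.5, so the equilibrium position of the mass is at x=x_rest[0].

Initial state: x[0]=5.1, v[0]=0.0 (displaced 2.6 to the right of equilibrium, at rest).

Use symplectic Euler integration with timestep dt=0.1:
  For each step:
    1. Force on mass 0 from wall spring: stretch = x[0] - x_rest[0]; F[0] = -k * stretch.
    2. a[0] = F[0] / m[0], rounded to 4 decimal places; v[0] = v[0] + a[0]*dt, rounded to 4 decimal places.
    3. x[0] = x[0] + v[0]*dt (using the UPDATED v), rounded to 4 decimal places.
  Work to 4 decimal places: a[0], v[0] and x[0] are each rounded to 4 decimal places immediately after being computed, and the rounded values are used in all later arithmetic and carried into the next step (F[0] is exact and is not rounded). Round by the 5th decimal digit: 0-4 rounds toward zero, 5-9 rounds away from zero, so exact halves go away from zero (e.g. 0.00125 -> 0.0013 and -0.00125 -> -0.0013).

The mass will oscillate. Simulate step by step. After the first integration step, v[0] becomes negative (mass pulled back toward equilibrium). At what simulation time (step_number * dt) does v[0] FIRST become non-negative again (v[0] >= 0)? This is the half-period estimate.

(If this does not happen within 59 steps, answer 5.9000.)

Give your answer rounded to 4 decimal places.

Step 0: x=[5.1000] v=[0.0000]
Step 1: x=[5.0492] v=[-0.5082]
Step 2: x=[4.9486] v=[-1.0065]
Step 3: x=[4.8001] v=[-1.4851]
Step 4: x=[4.6066] v=[-1.9347]
Step 5: x=[4.3720] v=[-2.3464]
Step 6: x=[4.1008] v=[-2.7123]
Step 7: x=[3.7983] v=[-3.0252]
Step 8: x=[3.4704] v=[-3.2790]
Step 9: x=[3.1235] v=[-3.4687]
Step 10: x=[2.7644] v=[-3.5906]
Step 11: x=[2.4002] v=[-3.6423]
Step 12: x=[2.0379] v=[-3.6228]
Step 13: x=[1.6847] v=[-3.5325]
Step 14: x=[1.3474] v=[-3.3732]
Step 15: x=[1.0326] v=[-3.1479]
Step 16: x=[0.7465] v=[-2.8611]
Step 17: x=[0.4947] v=[-2.5184]
Step 18: x=[0.2821] v=[-2.1265]
Step 19: x=[0.1128] v=[-1.6930]
Step 20: x=[-0.0098] v=[-1.2264]
Step 21: x=[-0.0834] v=[-0.7359]
Step 22: x=[-0.1065] v=[-0.2310]
Step 23: x=[-0.0787] v=[0.2785]
First v>=0 after going negative at step 23, time=2.3000

Answer: 2.3000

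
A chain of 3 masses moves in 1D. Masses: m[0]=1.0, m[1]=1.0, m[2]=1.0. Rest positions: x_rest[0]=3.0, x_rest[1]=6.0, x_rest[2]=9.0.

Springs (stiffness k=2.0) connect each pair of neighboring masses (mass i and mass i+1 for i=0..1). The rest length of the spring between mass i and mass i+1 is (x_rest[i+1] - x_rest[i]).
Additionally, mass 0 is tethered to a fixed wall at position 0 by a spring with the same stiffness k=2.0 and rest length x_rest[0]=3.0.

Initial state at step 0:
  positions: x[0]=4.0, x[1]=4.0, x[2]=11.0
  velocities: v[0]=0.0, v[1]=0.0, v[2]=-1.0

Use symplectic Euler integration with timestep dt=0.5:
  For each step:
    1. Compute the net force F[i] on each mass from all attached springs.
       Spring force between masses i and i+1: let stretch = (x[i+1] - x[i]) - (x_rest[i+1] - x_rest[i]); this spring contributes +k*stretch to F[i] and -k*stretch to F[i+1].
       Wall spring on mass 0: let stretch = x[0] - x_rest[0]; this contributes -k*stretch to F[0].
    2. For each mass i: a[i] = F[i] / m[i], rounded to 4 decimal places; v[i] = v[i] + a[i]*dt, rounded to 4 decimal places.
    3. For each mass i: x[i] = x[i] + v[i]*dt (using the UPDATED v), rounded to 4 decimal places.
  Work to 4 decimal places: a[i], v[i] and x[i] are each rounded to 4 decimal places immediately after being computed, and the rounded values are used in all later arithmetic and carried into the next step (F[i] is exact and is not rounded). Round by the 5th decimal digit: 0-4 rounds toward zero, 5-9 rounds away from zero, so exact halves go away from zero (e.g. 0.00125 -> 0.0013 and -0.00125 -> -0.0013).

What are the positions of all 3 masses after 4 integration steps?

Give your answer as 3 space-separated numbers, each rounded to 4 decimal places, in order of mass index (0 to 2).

Answer: 5.1875 2.8750 9.1250

Derivation:
Step 0: x=[4.0000 4.0000 11.0000] v=[0.0000 0.0000 -1.0000]
Step 1: x=[2.0000 7.5000 8.5000] v=[-4.0000 7.0000 -5.0000]
Step 2: x=[1.7500 8.7500 7.0000] v=[-0.5000 2.5000 -3.0000]
Step 3: x=[4.1250 5.6250 7.8750] v=[4.7500 -6.2500 1.7500]
Step 4: x=[5.1875 2.8750 9.1250] v=[2.1250 -5.5000 2.5000]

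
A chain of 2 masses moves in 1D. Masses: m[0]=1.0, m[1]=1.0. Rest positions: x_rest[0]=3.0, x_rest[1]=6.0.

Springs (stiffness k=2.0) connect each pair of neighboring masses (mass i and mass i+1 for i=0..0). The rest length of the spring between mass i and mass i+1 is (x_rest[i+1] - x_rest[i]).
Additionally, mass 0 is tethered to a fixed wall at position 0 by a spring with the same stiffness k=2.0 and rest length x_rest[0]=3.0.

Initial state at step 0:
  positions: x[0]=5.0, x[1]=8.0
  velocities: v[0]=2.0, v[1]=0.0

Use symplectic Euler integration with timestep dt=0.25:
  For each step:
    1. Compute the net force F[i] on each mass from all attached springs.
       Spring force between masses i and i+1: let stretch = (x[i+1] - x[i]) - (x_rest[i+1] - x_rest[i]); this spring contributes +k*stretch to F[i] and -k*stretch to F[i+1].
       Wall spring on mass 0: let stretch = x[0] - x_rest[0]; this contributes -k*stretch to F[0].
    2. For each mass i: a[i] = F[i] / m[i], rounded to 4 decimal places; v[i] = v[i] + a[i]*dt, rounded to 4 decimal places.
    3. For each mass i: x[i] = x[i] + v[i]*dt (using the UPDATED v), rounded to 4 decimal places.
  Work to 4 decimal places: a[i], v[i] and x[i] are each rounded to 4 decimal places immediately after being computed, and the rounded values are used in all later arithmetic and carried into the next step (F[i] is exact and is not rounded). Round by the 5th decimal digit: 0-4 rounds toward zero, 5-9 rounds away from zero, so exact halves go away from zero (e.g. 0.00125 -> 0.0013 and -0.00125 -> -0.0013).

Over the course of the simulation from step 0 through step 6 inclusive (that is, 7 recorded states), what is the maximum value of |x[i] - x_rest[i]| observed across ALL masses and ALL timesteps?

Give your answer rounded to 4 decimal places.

Answer: 2.2500

Derivation:
Step 0: x=[5.0000 8.0000] v=[2.0000 0.0000]
Step 1: x=[5.2500 8.0000] v=[1.0000 0.0000]
Step 2: x=[5.1875 8.0313] v=[-0.2500 0.1250]
Step 3: x=[4.8320 8.0821] v=[-1.4219 0.2031]
Step 4: x=[4.2788 8.1016] v=[-2.2129 0.0781]
Step 5: x=[3.6686 8.0183] v=[-2.4409 -0.3333]
Step 6: x=[3.1435 7.7663] v=[-2.1004 -1.0082]
Max displacement = 2.2500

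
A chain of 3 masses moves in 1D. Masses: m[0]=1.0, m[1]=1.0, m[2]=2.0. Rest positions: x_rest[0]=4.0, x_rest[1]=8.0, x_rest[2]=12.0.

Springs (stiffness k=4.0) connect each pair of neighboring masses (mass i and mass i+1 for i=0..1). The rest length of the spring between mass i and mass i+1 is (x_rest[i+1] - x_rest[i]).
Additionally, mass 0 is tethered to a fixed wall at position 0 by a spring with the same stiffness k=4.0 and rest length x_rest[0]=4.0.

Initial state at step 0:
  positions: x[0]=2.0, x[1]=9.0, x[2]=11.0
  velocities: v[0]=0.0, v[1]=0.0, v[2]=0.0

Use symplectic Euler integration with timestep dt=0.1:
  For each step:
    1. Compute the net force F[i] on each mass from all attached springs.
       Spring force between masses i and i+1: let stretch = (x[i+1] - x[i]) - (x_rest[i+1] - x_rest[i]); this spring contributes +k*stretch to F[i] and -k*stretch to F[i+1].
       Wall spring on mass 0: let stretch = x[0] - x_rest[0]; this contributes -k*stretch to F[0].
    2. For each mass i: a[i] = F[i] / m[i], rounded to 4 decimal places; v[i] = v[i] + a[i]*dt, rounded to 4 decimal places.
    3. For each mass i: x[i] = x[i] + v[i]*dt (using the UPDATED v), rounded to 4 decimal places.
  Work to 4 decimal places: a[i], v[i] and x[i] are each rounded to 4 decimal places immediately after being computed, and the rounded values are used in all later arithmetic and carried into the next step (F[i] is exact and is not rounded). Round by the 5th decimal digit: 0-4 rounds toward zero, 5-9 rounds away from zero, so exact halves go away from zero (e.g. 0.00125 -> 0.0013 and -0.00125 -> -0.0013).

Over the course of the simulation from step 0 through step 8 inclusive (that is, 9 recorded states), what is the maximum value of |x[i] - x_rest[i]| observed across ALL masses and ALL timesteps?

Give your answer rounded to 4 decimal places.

Step 0: x=[2.0000 9.0000 11.0000] v=[0.0000 0.0000 0.0000]
Step 1: x=[2.2000 8.8000 11.0400] v=[2.0000 -2.0000 0.4000]
Step 2: x=[2.5760 8.4256 11.1152] v=[3.7600 -3.7440 0.7520]
Step 3: x=[3.0829 7.9248 11.2166] v=[5.0694 -5.0080 1.0141]
Step 4: x=[3.6602 7.3620 11.3322] v=[5.7730 -5.6280 1.1557]
Step 5: x=[4.2392 6.8099 11.4484] v=[5.7896 -5.5206 1.1617]
Step 6: x=[4.7514 6.3406 11.5518] v=[5.1222 -4.6935 1.0340]
Step 7: x=[5.1371 6.0161 11.6310] v=[3.8573 -3.2447 0.7918]
Step 8: x=[5.3525 5.8811 11.6779] v=[2.1541 -1.3503 0.4688]
Max displacement = 2.1189

Answer: 2.1189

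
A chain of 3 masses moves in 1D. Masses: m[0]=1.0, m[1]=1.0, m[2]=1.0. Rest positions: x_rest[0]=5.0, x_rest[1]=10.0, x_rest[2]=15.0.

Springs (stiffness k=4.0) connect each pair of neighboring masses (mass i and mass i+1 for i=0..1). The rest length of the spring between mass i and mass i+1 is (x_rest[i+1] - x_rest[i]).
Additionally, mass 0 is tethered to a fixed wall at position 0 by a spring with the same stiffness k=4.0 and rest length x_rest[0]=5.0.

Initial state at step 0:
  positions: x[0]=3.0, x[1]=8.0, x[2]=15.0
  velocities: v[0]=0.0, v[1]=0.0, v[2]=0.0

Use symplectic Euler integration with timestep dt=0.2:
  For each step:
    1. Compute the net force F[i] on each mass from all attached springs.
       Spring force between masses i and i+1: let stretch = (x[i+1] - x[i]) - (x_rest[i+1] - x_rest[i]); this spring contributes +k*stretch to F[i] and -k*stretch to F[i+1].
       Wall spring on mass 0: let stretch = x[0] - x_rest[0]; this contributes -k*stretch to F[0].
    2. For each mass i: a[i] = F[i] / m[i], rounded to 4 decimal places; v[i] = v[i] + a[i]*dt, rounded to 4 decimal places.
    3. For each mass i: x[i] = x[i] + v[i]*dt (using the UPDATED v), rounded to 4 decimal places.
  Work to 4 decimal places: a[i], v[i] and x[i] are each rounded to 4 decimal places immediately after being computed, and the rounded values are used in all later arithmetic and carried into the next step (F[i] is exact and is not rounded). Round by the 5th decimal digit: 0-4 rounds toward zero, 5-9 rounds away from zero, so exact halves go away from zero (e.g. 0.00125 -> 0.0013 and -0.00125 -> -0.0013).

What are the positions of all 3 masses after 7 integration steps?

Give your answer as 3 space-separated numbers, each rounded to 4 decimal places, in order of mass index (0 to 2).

Answer: 6.2956 10.1579 13.7165

Derivation:
Step 0: x=[3.0000 8.0000 15.0000] v=[0.0000 0.0000 0.0000]
Step 1: x=[3.3200 8.3200 14.6800] v=[1.6000 1.6000 -1.6000]
Step 2: x=[3.9088 8.8576 14.1424] v=[2.9440 2.6880 -2.6880]
Step 3: x=[4.6640 9.4490 13.5592] v=[3.7760 2.9568 -2.9158]
Step 4: x=[5.4386 9.9324 13.1184] v=[3.8728 2.4170 -2.2040]
Step 5: x=[6.0620 10.2066 12.9678] v=[3.1170 1.3708 -0.7528]
Step 6: x=[6.3786 10.2594 13.1754] v=[1.5831 0.2641 1.0382]
Step 7: x=[6.2956 10.1579 13.7165] v=[-0.4151 -0.5077 2.7054]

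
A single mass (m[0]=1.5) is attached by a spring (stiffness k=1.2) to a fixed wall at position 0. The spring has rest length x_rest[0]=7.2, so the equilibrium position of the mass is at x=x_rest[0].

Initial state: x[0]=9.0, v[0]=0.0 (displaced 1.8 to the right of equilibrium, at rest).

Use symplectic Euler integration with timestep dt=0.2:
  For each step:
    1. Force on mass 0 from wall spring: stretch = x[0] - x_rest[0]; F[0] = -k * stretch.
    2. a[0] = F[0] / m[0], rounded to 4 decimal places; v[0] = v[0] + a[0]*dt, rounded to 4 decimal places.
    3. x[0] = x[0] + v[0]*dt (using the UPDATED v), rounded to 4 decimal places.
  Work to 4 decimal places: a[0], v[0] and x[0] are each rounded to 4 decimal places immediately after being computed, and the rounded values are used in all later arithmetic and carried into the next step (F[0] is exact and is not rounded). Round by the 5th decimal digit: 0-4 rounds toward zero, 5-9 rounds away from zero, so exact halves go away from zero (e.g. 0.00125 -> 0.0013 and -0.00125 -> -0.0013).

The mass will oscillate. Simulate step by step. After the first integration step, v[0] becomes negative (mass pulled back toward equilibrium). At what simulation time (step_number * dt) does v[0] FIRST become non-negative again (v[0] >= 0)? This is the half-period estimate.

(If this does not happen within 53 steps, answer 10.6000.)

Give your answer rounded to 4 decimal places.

Answer: 3.6000

Derivation:
Step 0: x=[9.0000] v=[0.0000]
Step 1: x=[8.9424] v=[-0.2880]
Step 2: x=[8.8290] v=[-0.5668]
Step 3: x=[8.6635] v=[-0.8274]
Step 4: x=[8.4512] v=[-1.0616]
Step 5: x=[8.1988] v=[-1.2618]
Step 6: x=[7.9145] v=[-1.4216]
Step 7: x=[7.6073] v=[-1.5359]
Step 8: x=[7.2871] v=[-1.6011]
Step 9: x=[6.9641] v=[-1.6150]
Step 10: x=[6.6486] v=[-1.5773]
Step 11: x=[6.3508] v=[-1.4891]
Step 12: x=[6.0802] v=[-1.3532]
Step 13: x=[5.8454] v=[-1.1740]
Step 14: x=[5.6539] v=[-0.9573]
Step 15: x=[5.5119] v=[-0.7099]
Step 16: x=[5.4239] v=[-0.4398]
Step 17: x=[5.3928] v=[-0.1556]
Step 18: x=[5.4195] v=[0.1336]
First v>=0 after going negative at step 18, time=3.6000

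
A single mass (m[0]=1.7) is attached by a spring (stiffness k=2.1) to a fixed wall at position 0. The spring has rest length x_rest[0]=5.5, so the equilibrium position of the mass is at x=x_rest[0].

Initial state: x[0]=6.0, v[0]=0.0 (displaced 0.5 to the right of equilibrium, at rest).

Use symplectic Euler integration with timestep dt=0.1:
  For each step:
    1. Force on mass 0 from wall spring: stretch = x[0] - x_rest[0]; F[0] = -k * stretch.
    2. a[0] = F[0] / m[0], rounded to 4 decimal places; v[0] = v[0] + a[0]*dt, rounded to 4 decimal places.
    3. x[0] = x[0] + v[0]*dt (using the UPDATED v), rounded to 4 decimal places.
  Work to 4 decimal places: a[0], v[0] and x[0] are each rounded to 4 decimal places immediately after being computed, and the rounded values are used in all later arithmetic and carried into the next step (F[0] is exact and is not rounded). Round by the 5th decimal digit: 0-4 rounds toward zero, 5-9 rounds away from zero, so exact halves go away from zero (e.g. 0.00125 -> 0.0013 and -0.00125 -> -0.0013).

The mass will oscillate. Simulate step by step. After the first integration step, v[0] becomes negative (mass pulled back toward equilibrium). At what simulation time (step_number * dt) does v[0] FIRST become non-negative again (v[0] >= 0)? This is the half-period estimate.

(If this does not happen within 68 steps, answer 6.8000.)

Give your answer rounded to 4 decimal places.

Answer: 2.9000

Derivation:
Step 0: x=[6.0000] v=[0.0000]
Step 1: x=[5.9938] v=[-0.0618]
Step 2: x=[5.9815] v=[-0.1228]
Step 3: x=[5.9633] v=[-0.1823]
Step 4: x=[5.9394] v=[-0.2395]
Step 5: x=[5.9100] v=[-0.2938]
Step 6: x=[5.8756] v=[-0.3445]
Step 7: x=[5.8365] v=[-0.3909]
Step 8: x=[5.7933] v=[-0.4325]
Step 9: x=[5.7464] v=[-0.4687]
Step 10: x=[5.6965] v=[-0.4991]
Step 11: x=[5.6442] v=[-0.5234]
Step 12: x=[5.5901] v=[-0.5412]
Step 13: x=[5.5349] v=[-0.5523]
Step 14: x=[5.4792] v=[-0.5566]
Step 15: x=[5.4238] v=[-0.5540]
Step 16: x=[5.3693] v=[-0.5446]
Step 17: x=[5.3165] v=[-0.5285]
Step 18: x=[5.2659] v=[-0.5058]
Step 19: x=[5.2182] v=[-0.4769]
Step 20: x=[5.1740] v=[-0.4421]
Step 21: x=[5.1338] v=[-0.4018]
Step 22: x=[5.0981] v=[-0.3566]
Step 23: x=[5.0674] v=[-0.3070]
Step 24: x=[5.0420] v=[-0.2536]
Step 25: x=[5.0223] v=[-0.1970]
Step 26: x=[5.0085] v=[-0.1380]
Step 27: x=[5.0008] v=[-0.0773]
Step 28: x=[4.9992] v=[-0.0156]
Step 29: x=[5.0038] v=[0.0463]
First v>=0 after going negative at step 29, time=2.9000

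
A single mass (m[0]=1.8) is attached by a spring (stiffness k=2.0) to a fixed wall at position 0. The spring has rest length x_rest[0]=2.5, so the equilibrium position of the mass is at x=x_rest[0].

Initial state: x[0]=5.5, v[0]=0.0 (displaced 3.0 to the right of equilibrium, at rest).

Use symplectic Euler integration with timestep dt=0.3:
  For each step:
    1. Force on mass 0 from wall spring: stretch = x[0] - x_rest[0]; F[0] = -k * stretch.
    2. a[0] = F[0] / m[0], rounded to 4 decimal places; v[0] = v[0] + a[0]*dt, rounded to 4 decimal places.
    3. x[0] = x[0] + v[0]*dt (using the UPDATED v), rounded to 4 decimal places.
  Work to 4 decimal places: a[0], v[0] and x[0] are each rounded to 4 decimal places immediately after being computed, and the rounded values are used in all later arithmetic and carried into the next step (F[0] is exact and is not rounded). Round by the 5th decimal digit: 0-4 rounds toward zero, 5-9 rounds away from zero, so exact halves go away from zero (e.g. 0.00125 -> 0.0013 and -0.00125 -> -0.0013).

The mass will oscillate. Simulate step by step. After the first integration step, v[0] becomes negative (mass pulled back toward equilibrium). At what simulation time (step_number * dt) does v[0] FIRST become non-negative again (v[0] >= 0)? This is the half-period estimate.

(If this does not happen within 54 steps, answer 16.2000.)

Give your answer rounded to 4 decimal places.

Answer: 3.0000

Derivation:
Step 0: x=[5.5000] v=[0.0000]
Step 1: x=[5.2000] v=[-1.0000]
Step 2: x=[4.6300] v=[-1.9000]
Step 3: x=[3.8470] v=[-2.6100]
Step 4: x=[2.9293] v=[-3.0590]
Step 5: x=[1.9687] v=[-3.2021]
Step 6: x=[1.0612] v=[-3.0250]
Step 7: x=[0.2976] v=[-2.5454]
Step 8: x=[-0.2458] v=[-1.8113]
Step 9: x=[-0.5146] v=[-0.8960]
Step 10: x=[-0.4819] v=[0.1089]
First v>=0 after going negative at step 10, time=3.0000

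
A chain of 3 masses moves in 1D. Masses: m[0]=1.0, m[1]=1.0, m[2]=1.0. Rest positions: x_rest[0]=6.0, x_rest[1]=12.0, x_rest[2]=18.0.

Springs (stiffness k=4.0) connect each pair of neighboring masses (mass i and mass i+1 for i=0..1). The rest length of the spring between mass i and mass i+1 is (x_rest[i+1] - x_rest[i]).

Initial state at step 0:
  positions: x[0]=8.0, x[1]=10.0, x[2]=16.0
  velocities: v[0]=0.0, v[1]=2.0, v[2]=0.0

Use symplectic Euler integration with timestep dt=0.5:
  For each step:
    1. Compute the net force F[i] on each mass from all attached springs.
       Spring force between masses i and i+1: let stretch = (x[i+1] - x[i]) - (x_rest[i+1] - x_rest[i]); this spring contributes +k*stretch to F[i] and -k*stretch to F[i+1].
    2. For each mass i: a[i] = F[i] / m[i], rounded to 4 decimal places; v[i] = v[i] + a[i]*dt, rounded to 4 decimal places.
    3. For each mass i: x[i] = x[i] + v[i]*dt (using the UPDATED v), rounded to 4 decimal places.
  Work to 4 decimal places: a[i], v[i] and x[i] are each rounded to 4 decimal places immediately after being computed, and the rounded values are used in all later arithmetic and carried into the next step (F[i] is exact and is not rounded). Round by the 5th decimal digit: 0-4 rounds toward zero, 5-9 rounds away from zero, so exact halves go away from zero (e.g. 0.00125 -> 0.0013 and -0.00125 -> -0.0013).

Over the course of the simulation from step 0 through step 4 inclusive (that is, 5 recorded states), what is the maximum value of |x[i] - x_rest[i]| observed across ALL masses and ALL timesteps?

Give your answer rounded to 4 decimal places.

Step 0: x=[8.0000 10.0000 16.0000] v=[0.0000 2.0000 0.0000]
Step 1: x=[4.0000 15.0000 16.0000] v=[-8.0000 10.0000 0.0000]
Step 2: x=[5.0000 10.0000 21.0000] v=[2.0000 -10.0000 10.0000]
Step 3: x=[5.0000 11.0000 21.0000] v=[0.0000 2.0000 0.0000]
Step 4: x=[5.0000 16.0000 17.0000] v=[0.0000 10.0000 -8.0000]
Max displacement = 4.0000

Answer: 4.0000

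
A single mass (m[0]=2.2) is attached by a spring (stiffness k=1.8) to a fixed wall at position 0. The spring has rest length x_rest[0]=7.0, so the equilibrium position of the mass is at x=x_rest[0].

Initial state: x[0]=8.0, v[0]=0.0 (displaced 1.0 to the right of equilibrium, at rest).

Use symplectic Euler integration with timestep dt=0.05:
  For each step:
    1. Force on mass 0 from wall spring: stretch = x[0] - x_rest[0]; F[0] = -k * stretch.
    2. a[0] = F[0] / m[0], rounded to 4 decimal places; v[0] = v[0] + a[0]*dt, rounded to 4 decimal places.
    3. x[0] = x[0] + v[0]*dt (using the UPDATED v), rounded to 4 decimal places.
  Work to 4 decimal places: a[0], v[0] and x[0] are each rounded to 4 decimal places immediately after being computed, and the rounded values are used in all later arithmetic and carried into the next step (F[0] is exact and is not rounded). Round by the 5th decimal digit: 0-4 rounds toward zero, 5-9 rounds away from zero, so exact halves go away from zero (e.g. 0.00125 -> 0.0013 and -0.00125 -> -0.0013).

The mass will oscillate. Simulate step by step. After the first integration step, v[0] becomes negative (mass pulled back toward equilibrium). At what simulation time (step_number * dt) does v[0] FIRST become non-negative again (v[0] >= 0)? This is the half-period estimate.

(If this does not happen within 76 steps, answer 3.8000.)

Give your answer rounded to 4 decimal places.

Step 0: x=[8.0000] v=[0.0000]
Step 1: x=[7.9980] v=[-0.0409]
Step 2: x=[7.9939] v=[-0.0817]
Step 3: x=[7.9878] v=[-0.1224]
Step 4: x=[7.9797] v=[-0.1628]
Step 5: x=[7.9696] v=[-0.2029]
Step 6: x=[7.9575] v=[-0.2426]
Step 7: x=[7.9434] v=[-0.2818]
Step 8: x=[7.9274] v=[-0.3204]
Step 9: x=[7.9095] v=[-0.3583]
Step 10: x=[7.8897] v=[-0.3955]
Step 11: x=[7.8681] v=[-0.4319]
Step 12: x=[7.8447] v=[-0.4674]
Step 13: x=[7.8196] v=[-0.5020]
Step 14: x=[7.7928] v=[-0.5355]
Step 15: x=[7.7644] v=[-0.5679]
Step 16: x=[7.7344] v=[-0.5992]
Step 17: x=[7.7029] v=[-0.6292]
Step 18: x=[7.6700] v=[-0.6580]
Step 19: x=[7.6357] v=[-0.6854]
Step 20: x=[7.6001] v=[-0.7114]
Step 21: x=[7.5633] v=[-0.7360]
Step 22: x=[7.5254] v=[-0.7590]
Step 23: x=[7.4864] v=[-0.7805]
Step 24: x=[7.4464] v=[-0.8004]
Step 25: x=[7.4055] v=[-0.8187]
Step 26: x=[7.3637] v=[-0.8353]
Step 27: x=[7.3212] v=[-0.8502]
Step 28: x=[7.2780] v=[-0.8633]
Step 29: x=[7.2343] v=[-0.8747]
Step 30: x=[7.1901] v=[-0.8843]
Step 31: x=[7.1455] v=[-0.8921]
Step 32: x=[7.1006] v=[-0.8981]
Step 33: x=[7.0555] v=[-0.9022]
Step 34: x=[7.0103] v=[-0.9045]
Step 35: x=[6.9651] v=[-0.9049]
Step 36: x=[6.9199] v=[-0.9035]
Step 37: x=[6.8749] v=[-0.9002]
Step 38: x=[6.8301] v=[-0.8951]
Step 39: x=[6.7857] v=[-0.8882]
Step 40: x=[6.7417] v=[-0.8794]
Step 41: x=[6.6983] v=[-0.8688]
Step 42: x=[6.6555] v=[-0.8565]
Step 43: x=[6.6134] v=[-0.8424]
Step 44: x=[6.5721] v=[-0.8266]
Step 45: x=[6.5316] v=[-0.8091]
Step 46: x=[6.4921] v=[-0.7899]
Step 47: x=[6.4536] v=[-0.7691]
Step 48: x=[6.4163] v=[-0.7467]
Step 49: x=[6.3802] v=[-0.7228]
Step 50: x=[6.3453] v=[-0.6974]
Step 51: x=[6.3118] v=[-0.6706]
Step 52: x=[6.2797] v=[-0.6424]
Step 53: x=[6.2491] v=[-0.6129]
Step 54: x=[6.2200] v=[-0.5822]
Step 55: x=[6.1925] v=[-0.5503]
Step 56: x=[6.1666] v=[-0.5173]
Step 57: x=[6.1424] v=[-0.4832]
Step 58: x=[6.1200] v=[-0.4481]
Step 59: x=[6.0994] v=[-0.4121]
Step 60: x=[6.0806] v=[-0.3753]
Step 61: x=[6.0637] v=[-0.3377]
Step 62: x=[6.0487] v=[-0.2994]
Step 63: x=[6.0357] v=[-0.2605]
Step 64: x=[6.0246] v=[-0.2211]
Step 65: x=[6.0155] v=[-0.1812]
Step 66: x=[6.0085] v=[-0.1409]
Step 67: x=[6.0035] v=[-0.1003]
Step 68: x=[6.0005] v=[-0.0595]
Step 69: x=[5.9996] v=[-0.0186]
Step 70: x=[6.0007] v=[0.0223]
First v>=0 after going negative at step 70, time=3.5000

Answer: 3.5000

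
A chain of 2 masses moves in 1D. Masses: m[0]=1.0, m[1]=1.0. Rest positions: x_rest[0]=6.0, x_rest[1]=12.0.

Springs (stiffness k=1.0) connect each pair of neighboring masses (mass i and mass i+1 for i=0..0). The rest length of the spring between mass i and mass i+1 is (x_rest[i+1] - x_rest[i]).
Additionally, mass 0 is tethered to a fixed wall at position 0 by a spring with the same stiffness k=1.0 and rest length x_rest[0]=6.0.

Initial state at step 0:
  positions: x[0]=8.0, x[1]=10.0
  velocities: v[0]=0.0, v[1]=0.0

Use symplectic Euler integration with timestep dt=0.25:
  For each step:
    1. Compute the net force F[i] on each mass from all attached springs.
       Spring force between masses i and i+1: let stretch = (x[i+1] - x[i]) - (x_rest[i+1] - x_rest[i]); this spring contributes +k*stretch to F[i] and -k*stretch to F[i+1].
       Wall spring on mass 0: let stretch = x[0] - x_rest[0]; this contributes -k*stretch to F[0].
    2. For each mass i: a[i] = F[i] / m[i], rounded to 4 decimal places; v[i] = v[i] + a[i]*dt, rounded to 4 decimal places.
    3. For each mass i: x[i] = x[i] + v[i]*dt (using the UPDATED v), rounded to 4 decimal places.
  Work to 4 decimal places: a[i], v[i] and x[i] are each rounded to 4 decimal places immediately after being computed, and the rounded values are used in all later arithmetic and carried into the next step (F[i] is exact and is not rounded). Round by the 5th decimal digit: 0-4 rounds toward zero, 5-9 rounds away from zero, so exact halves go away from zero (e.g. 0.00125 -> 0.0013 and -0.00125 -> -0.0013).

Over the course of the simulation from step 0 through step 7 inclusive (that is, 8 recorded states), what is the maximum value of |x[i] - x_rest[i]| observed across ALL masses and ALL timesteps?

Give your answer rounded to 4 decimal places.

Step 0: x=[8.0000 10.0000] v=[0.0000 0.0000]
Step 1: x=[7.6250 10.2500] v=[-1.5000 1.0000]
Step 2: x=[6.9375 10.7110] v=[-2.7500 1.8438]
Step 3: x=[6.0523 11.3111] v=[-3.5410 2.4004]
Step 4: x=[5.1175 11.9575] v=[-3.7394 2.5857]
Step 5: x=[4.2903 12.5514] v=[-3.3088 2.3757]
Step 6: x=[3.7113 13.0040] v=[-2.3161 1.8104]
Step 7: x=[3.4811 13.2508] v=[-0.9208 0.9872]
Max displacement = 2.5189

Answer: 2.5189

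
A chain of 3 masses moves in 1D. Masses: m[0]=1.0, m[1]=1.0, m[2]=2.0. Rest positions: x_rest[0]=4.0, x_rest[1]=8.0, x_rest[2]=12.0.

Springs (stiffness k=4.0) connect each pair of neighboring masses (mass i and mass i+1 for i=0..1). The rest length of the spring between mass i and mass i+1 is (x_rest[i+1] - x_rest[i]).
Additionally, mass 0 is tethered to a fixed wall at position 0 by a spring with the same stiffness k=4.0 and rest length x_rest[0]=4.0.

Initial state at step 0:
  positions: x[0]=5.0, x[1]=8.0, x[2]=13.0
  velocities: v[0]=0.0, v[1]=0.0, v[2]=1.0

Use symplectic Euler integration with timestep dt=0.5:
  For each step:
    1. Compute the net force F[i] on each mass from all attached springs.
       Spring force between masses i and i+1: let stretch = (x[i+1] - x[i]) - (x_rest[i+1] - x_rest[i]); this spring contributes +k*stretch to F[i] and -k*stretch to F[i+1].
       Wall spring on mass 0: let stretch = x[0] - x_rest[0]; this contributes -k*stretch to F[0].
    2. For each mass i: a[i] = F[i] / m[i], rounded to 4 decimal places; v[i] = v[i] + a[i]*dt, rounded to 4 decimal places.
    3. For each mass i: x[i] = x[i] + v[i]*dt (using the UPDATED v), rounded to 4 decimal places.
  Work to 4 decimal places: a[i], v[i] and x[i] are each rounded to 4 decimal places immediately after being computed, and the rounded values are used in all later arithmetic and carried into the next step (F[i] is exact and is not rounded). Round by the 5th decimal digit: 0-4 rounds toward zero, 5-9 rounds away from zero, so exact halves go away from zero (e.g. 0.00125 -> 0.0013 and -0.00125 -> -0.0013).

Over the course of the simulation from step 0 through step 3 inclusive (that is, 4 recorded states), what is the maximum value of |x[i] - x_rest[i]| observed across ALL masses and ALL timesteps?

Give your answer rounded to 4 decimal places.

Step 0: x=[5.0000 8.0000 13.0000] v=[0.0000 0.0000 1.0000]
Step 1: x=[3.0000 10.0000 13.0000] v=[-4.0000 4.0000 0.0000]
Step 2: x=[5.0000 8.0000 13.5000] v=[4.0000 -4.0000 1.0000]
Step 3: x=[5.0000 8.5000 13.2500] v=[0.0000 1.0000 -0.5000]
Max displacement = 2.0000

Answer: 2.0000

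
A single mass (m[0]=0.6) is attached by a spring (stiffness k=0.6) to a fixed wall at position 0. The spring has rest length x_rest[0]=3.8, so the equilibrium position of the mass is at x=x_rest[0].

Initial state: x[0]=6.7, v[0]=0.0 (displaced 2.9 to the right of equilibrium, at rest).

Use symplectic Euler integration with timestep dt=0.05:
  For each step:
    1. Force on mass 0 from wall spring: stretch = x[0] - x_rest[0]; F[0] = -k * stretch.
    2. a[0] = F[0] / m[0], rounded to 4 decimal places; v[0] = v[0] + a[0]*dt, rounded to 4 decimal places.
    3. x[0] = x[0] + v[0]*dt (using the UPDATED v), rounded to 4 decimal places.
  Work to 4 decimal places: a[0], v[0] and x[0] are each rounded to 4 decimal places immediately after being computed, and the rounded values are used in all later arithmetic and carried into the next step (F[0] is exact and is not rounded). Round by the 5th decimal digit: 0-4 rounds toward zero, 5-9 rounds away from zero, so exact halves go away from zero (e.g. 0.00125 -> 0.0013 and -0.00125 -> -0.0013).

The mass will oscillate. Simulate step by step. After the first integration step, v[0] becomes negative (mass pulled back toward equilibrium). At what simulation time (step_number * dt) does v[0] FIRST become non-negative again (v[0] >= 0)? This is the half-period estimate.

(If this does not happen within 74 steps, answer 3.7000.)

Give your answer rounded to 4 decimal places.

Step 0: x=[6.7000] v=[0.0000]
Step 1: x=[6.6928] v=[-0.1450]
Step 2: x=[6.6783] v=[-0.2896]
Step 3: x=[6.6566] v=[-0.4335]
Step 4: x=[6.6278] v=[-0.5763]
Step 5: x=[6.5919] v=[-0.7177]
Step 6: x=[6.5490] v=[-0.8573]
Step 7: x=[6.4993] v=[-0.9948]
Step 8: x=[6.4428] v=[-1.1298]
Step 9: x=[6.3797] v=[-1.2619]
Step 10: x=[6.3102] v=[-1.3909]
Step 11: x=[6.2344] v=[-1.5164]
Step 12: x=[6.1525] v=[-1.6381]
Step 13: x=[6.0647] v=[-1.7557]
Step 14: x=[5.9713] v=[-1.8689]
Step 15: x=[5.8724] v=[-1.9775]
Step 16: x=[5.7683] v=[-2.0811]
Step 17: x=[5.6593] v=[-2.1795]
Step 18: x=[5.5457] v=[-2.2725]
Step 19: x=[5.4277] v=[-2.3598]
Step 20: x=[5.3056] v=[-2.4412]
Step 21: x=[5.1798] v=[-2.5165]
Step 22: x=[5.0505] v=[-2.5855]
Step 23: x=[4.9181] v=[-2.6480]
Step 24: x=[4.7829] v=[-2.7039]
Step 25: x=[4.6453] v=[-2.7530]
Step 26: x=[4.5055] v=[-2.7953]
Step 27: x=[4.3640] v=[-2.8306]
Step 28: x=[4.2211] v=[-2.8588]
Step 29: x=[4.0771] v=[-2.8799]
Step 30: x=[3.9324] v=[-2.8938]
Step 31: x=[3.7874] v=[-2.9004]
Step 32: x=[3.6424] v=[-2.8998]
Step 33: x=[3.4978] v=[-2.8919]
Step 34: x=[3.3540] v=[-2.8768]
Step 35: x=[3.2113] v=[-2.8545]
Step 36: x=[3.0700] v=[-2.8251]
Step 37: x=[2.9306] v=[-2.7886]
Step 38: x=[2.7933] v=[-2.7451]
Step 39: x=[2.6586] v=[-2.6948]
Step 40: x=[2.5267] v=[-2.6377]
Step 41: x=[2.3980] v=[-2.5740]
Step 42: x=[2.2728] v=[-2.5039]
Step 43: x=[2.1514] v=[-2.4275]
Step 44: x=[2.0341] v=[-2.3451]
Step 45: x=[1.9213] v=[-2.2568]
Step 46: x=[1.8132] v=[-2.1629]
Step 47: x=[1.7100] v=[-2.0636]
Step 48: x=[1.6120] v=[-1.9591]
Step 49: x=[1.5195] v=[-1.8497]
Step 50: x=[1.4327] v=[-1.7357]
Step 51: x=[1.3518] v=[-1.6173]
Step 52: x=[1.2771] v=[-1.4949]
Step 53: x=[1.2087] v=[-1.3688]
Step 54: x=[1.1467] v=[-1.2392]
Step 55: x=[1.0914] v=[-1.1065]
Step 56: x=[1.0428] v=[-0.9711]
Step 57: x=[1.0011] v=[-0.8332]
Step 58: x=[0.9664] v=[-0.6933]
Step 59: x=[0.9388] v=[-0.5516]
Step 60: x=[0.9184] v=[-0.4085]
Step 61: x=[0.9052] v=[-0.2644]
Step 62: x=[0.8992] v=[-0.1197]
Step 63: x=[0.9005] v=[0.0253]
First v>=0 after going negative at step 63, time=3.1500

Answer: 3.1500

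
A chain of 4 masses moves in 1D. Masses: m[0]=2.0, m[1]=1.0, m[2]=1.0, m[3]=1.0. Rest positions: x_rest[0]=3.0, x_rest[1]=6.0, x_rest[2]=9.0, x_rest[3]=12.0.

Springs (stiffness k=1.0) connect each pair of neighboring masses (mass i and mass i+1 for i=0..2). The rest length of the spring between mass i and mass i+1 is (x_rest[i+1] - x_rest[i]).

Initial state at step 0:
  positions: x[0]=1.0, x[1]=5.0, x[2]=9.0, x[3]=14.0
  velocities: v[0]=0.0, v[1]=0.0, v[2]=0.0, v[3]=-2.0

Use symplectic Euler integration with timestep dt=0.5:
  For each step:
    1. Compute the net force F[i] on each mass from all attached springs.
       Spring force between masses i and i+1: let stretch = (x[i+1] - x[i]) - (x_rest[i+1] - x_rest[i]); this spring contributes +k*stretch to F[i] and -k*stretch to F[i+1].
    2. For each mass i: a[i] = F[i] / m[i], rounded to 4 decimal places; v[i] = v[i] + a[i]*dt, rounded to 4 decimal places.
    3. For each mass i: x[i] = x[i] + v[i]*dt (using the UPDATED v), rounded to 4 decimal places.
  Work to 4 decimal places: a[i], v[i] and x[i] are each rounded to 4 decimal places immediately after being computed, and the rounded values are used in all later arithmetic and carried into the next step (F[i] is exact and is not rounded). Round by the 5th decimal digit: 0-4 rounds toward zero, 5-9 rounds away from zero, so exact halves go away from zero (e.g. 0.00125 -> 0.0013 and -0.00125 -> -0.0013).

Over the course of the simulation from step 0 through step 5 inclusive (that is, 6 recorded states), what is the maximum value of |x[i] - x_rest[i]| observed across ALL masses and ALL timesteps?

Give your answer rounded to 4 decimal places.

Step 0: x=[1.0000 5.0000 9.0000 14.0000] v=[0.0000 0.0000 0.0000 -2.0000]
Step 1: x=[1.1250 5.0000 9.2500 12.5000] v=[0.2500 0.0000 0.5000 -3.0000]
Step 2: x=[1.3594 5.0938 9.2500 10.9375] v=[0.4688 0.1875 0.0000 -3.1250]
Step 3: x=[1.6856 5.2930 8.6328 9.7031] v=[0.6524 0.3984 -1.2344 -2.4688]
Step 4: x=[2.0878 5.4253 7.4482 8.9511] v=[0.8043 0.2646 -2.3692 -1.5040]
Step 5: x=[2.5322 5.2290 6.1336 8.5734] v=[0.8887 -0.3927 -2.6292 -0.7555]
Max displacement = 3.4266

Answer: 3.4266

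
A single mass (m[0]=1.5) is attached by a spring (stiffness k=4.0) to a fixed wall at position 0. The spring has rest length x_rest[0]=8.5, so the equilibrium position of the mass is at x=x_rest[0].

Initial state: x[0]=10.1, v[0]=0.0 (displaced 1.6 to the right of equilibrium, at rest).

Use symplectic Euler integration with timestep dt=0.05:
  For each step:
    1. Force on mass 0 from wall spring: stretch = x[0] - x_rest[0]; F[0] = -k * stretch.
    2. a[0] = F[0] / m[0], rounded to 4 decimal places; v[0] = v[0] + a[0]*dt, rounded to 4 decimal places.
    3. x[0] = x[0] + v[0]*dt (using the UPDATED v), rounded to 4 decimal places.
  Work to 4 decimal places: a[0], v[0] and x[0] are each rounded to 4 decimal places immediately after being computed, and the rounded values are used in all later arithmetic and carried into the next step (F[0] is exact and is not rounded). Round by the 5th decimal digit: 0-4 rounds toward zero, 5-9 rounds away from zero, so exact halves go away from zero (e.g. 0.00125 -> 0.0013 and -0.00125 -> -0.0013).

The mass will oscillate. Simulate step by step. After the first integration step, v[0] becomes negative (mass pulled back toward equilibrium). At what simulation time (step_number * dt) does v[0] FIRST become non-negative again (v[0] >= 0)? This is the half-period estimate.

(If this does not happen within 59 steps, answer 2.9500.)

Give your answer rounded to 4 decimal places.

Step 0: x=[10.1000] v=[0.0000]
Step 1: x=[10.0893] v=[-0.2133]
Step 2: x=[10.0680] v=[-0.4252]
Step 3: x=[10.0363] v=[-0.6343]
Step 4: x=[9.9943] v=[-0.8391]
Step 5: x=[9.9424] v=[-1.0383]
Step 6: x=[9.8809] v=[-1.2306]
Step 7: x=[9.8102] v=[-1.4147]
Step 8: x=[9.7307] v=[-1.5894]
Step 9: x=[9.6430] v=[-1.7535]
Step 10: x=[9.5477] v=[-1.9059]
Step 11: x=[9.4454] v=[-2.0456]
Step 12: x=[9.3368] v=[-2.1717]
Step 13: x=[9.2226] v=[-2.2833]
Step 14: x=[9.1036] v=[-2.3796]
Step 15: x=[8.9806] v=[-2.4601]
Step 16: x=[8.8544] v=[-2.5242]
Step 17: x=[8.7258] v=[-2.5715]
Step 18: x=[8.5957] v=[-2.6016]
Step 19: x=[8.4650] v=[-2.6144]
Step 20: x=[8.3345] v=[-2.6097]
Step 21: x=[8.2051] v=[-2.5876]
Step 22: x=[8.0777] v=[-2.5483]
Step 23: x=[7.9531] v=[-2.4920]
Step 24: x=[7.8321] v=[-2.4191]
Step 25: x=[7.7156] v=[-2.3300]
Step 26: x=[7.6043] v=[-2.2254]
Step 27: x=[7.4990] v=[-2.1060]
Step 28: x=[7.4004] v=[-1.9725]
Step 29: x=[7.3091] v=[-1.8259]
Step 30: x=[7.2257] v=[-1.6671]
Step 31: x=[7.1508] v=[-1.4972]
Step 32: x=[7.0849] v=[-1.3173]
Step 33: x=[7.0285] v=[-1.1286]
Step 34: x=[6.9819] v=[-0.9324]
Step 35: x=[6.9454] v=[-0.7300]
Step 36: x=[6.9193] v=[-0.5227]
Step 37: x=[6.9037] v=[-0.3119]
Step 38: x=[6.8987] v=[-0.0991]
Step 39: x=[6.9044] v=[0.1144]
First v>=0 after going negative at step 39, time=1.9500

Answer: 1.9500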